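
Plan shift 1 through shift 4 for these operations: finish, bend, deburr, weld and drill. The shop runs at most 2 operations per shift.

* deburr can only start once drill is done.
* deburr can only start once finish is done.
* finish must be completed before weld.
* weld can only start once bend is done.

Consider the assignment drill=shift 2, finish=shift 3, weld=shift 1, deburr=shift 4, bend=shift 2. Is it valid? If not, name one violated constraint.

No — it violates: finish must be completed before weld

weld can only start once bend is done — violated.
The shop runs at most 2 operations per shift — holds.
deburr can only start once finish is done — holds.
deburr can only start once drill is done — holds.
finish must be completed before weld — violated.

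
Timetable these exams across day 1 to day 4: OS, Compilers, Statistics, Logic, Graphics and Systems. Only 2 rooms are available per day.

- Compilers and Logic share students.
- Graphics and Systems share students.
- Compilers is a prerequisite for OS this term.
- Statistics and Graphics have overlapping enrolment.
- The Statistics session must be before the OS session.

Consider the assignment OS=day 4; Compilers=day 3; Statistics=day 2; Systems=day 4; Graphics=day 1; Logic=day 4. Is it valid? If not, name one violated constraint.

No. Only 2 rooms are available per day is not satisfied.

Compilers and Logic share students — holds.
Compilers is a prerequisite for OS this term — holds.
Statistics and Graphics have overlapping enrolment — holds.
The Statistics session must be before the OS session — holds.
Only 2 rooms are available per day — violated.
Graphics and Systems share students — holds.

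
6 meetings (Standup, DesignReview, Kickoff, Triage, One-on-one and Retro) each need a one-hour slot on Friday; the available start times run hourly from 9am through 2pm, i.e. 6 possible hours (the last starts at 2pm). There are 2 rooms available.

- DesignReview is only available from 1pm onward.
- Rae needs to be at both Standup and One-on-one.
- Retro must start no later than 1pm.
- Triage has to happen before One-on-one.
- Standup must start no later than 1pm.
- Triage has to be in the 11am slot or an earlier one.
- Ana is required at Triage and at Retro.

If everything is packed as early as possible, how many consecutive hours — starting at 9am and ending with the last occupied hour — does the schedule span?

The precedence chain requires at least 2 distinct hours.
With at most 2 per hour and 6 meetings, at least 3 hours are needed.
DesignReview can't be placed before 1pm — that is hour 5 counting from 9am — so the schedule must run through at least 5 hours.
5 works (last occupied hour: 1pm): for example DesignReview in 1pm; Retro in 11am; One-on-one in 10am; Triage in 9am; Standup in 9am; Kickoff in 10am.

5 hours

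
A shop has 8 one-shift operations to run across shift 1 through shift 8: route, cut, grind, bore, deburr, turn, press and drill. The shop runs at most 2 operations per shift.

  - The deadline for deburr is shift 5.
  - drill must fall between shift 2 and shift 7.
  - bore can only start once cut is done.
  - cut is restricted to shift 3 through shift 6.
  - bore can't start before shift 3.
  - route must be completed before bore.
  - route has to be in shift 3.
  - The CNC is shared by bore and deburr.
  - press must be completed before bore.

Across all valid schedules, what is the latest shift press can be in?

Downstream work caps press at shift 7.
press at shift 7 is achievable: grind in shift 1, drill in shift 2, turn in shift 2, route in shift 3, cut in shift 3, press in shift 7, bore in shift 8, deburr in shift 1.

shift 7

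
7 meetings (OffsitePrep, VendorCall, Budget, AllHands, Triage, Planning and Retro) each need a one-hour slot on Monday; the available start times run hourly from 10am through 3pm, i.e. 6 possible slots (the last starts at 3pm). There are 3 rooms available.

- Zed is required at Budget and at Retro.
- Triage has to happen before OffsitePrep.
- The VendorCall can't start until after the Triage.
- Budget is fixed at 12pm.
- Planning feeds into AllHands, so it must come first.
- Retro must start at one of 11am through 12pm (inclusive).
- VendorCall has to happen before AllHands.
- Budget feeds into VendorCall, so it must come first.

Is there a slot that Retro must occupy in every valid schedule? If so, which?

Retro's window is 11am–12pm.
Budget is fixed at 12pm, and Retro can't share a slot with Budget.
So Retro must be 11am.

11am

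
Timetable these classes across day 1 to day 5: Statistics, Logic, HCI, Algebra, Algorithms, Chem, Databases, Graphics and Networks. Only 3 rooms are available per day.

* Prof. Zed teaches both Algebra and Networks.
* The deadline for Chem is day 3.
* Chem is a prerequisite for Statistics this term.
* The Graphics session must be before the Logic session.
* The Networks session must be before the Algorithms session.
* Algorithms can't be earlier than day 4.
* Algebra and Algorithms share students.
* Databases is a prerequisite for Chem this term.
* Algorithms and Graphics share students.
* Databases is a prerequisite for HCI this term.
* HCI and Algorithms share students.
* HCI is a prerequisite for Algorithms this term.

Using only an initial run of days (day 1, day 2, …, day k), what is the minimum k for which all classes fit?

4

The precedence chain requires at least 3 distinct days.
With at most 3 per day and 9 classes, at least 3 days are needed.
Algorithms can't be placed before day 4, so the schedule must run through at least day 4.
4 works (last occupied day: day 4): for example Algebra in day 3; Algorithms in day 4; Networks in day 1; HCI in day 2; Statistics in day 3; Logic in day 2; Databases in day 1; Chem in day 2; Graphics in day 1.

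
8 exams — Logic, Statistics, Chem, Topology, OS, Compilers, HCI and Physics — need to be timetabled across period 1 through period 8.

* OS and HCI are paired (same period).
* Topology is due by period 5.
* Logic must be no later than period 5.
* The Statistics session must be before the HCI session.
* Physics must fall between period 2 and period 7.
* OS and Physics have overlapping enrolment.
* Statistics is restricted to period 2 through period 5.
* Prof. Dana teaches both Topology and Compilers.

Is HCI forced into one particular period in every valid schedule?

No

HCI can be period 3 (e.g. Topology=period 1; Chem=period 1; Logic=period 1; Compilers=period 2; Statistics=period 2; HCI=period 3; Physics=period 2; OS=period 3) or period 4 (e.g. Statistics in period 2; Chem in period 1; Logic in period 1; Physics in period 2; Compilers in period 2; Topology in period 1; HCI in period 4; OS in period 4).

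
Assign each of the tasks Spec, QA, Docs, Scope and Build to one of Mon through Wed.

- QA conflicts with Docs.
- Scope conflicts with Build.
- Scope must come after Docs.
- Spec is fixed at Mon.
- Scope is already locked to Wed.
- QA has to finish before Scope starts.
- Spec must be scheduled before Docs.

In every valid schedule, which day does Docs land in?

Spec is fixed at Mon and must come before Docs, so Docs is at least Tue.
Scope is fixed at Wed and must come after Docs, so Docs is at most Tue.
So Docs must be Tue.

Tue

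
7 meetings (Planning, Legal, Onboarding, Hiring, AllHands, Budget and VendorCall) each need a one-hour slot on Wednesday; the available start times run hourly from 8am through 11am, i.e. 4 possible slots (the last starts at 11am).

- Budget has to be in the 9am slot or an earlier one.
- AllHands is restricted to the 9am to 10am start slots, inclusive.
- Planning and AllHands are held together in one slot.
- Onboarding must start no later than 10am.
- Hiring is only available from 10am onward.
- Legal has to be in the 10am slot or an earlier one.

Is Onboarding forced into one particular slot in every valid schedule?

No

Onboarding can be 8am (e.g. Budget -> 8am, Onboarding -> 8am, VendorCall -> 8am, Planning -> 9am, AllHands -> 9am, Hiring -> 10am, Legal -> 8am) or 9am (e.g. Onboarding -> 9am, VendorCall -> 8am, Planning -> 9am, Legal -> 8am, AllHands -> 9am, Hiring -> 10am, Budget -> 8am).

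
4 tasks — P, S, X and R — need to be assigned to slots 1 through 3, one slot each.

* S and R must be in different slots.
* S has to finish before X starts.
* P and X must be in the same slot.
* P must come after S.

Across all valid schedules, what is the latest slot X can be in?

3

Precedence pushes X to at least 2.
X at 3 is achievable: S in 1, P in 3, R in 2, X in 3.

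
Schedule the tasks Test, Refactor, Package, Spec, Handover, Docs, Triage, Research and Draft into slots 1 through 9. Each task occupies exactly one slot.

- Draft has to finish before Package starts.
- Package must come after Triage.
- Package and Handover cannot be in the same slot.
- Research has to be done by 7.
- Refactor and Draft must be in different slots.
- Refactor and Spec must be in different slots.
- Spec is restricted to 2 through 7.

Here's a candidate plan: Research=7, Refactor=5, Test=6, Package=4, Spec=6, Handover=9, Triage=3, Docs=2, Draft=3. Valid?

Spec is restricted to 2 through 7 — holds.
Draft has to finish before Package starts — holds.
Package and Handover cannot be in the same slot — holds.
Research has to be done by 7 — holds.
Package must come after Triage — holds.
Refactor and Draft must be in different slots — holds.
Refactor and Spec must be in different slots — holds.

Yes, all constraints hold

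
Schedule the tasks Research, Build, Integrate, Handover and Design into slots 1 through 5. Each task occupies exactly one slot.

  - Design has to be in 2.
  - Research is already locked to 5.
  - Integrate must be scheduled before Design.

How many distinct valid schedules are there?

Splitting on Build: it can be 1 (5), 2 (5), 3 (5), 4 (5), 5 (5). Listing each branch's schedules as (Research, Integrate, Handover, Design):
Build=1: (5,1,1,2) (5,1,2,2) (5,1,3,2) (5,1,4,2) (5,1,5,2) — 5.
Build=2: (5,1,1,2) (5,1,2,2) (5,1,3,2) (5,1,4,2) (5,1,5,2) — 5.
Build=3: (5,1,1,2) (5,1,2,2) (5,1,3,2) (5,1,4,2) (5,1,5,2) — 5.
Build=4: (5,1,1,2) (5,1,2,2) (5,1,3,2) (5,1,4,2) (5,1,5,2) — 5.
Build=5: (5,1,1,2) (5,1,2,2) (5,1,3,2) (5,1,4,2) (5,1,5,2) — 5.
Summing: 5 + 5 + 5 + 5 + 5 = 25.

25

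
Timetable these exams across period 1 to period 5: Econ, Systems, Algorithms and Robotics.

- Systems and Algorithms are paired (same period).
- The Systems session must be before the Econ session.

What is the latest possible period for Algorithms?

Algorithms must be in the same period as Systems, which can't be after period 4, so Algorithms is at most period 4.
Algorithms at period 4 is achievable: Econ in period 5; Robotics in period 1; Systems in period 4; Algorithms in period 4.

period 4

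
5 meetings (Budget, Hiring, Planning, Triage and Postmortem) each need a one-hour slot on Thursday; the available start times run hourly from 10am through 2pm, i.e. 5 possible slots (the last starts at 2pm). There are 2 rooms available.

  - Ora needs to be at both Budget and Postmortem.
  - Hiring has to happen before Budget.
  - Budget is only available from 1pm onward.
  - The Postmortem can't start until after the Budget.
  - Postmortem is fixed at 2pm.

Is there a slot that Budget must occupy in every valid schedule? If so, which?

1pm

Budget's window is 1pm–2pm.
Postmortem is fixed at 2pm, and Budget can't share a slot with Postmortem.
So Budget must be 1pm.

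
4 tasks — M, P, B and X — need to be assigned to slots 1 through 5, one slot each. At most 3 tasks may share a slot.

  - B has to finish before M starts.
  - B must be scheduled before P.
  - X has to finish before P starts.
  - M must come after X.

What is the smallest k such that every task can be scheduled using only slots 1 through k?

2

The precedence chain requires at least 2 distinct slots.
With at most 3 per slot and 4 tasks, at least 2 slots are needed.
2 works (last occupied slot: 2): for example X=1, B=1, M=2, P=2.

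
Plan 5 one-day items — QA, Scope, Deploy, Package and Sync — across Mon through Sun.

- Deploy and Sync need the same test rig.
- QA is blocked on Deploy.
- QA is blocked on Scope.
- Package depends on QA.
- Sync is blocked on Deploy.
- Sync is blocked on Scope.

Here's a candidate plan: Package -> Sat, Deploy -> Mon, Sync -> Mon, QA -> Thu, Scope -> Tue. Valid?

No. Deploy and Sync need the same test rig is not satisfied.

QA is blocked on Deploy — holds.
QA is blocked on Scope — holds.
Package depends on QA — holds.
Sync is blocked on Deploy — violated.
Deploy and Sync need the same test rig — violated.
Sync is blocked on Scope — violated.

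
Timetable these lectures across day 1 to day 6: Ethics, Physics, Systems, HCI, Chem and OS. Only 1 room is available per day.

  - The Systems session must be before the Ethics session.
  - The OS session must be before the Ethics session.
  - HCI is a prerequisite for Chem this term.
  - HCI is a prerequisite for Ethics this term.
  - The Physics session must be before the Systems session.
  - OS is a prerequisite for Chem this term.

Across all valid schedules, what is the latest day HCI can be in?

Downstream work caps HCI at day 5.
HCI at day 4 is achievable: OS in day 3, Chem in day 6, Systems in day 2, Physics in day 1, HCI in day 4, Ethics in day 5.
Nothing later works — the capacity limit rule out every day after day 4.

day 4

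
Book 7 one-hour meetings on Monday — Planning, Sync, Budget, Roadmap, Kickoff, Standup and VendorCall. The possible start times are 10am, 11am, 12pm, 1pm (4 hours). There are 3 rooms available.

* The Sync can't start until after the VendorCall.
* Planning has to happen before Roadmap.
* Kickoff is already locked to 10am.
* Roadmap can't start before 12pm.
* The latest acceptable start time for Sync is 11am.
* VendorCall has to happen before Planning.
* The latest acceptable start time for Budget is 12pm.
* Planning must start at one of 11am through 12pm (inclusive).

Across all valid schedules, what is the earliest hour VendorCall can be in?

Downstream work caps VendorCall at 10am.
VendorCall at 10am is achievable: Standup -> 11am; VendorCall -> 10am; Roadmap -> 12pm; Sync -> 11am; Planning -> 11am; Kickoff -> 10am; Budget -> 10am.

10am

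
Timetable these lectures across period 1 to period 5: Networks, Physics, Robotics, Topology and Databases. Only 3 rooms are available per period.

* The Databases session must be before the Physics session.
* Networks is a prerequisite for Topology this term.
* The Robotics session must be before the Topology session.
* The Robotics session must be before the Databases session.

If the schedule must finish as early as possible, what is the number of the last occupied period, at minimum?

3

The precedence chain requires at least 3 distinct periods.
With at most 3 per period and 5 lectures, at least 2 periods are needed.
3 works (last occupied period: period 3): for example Networks in period 1; Physics in period 3; Robotics in period 1; Topology in period 2; Databases in period 2.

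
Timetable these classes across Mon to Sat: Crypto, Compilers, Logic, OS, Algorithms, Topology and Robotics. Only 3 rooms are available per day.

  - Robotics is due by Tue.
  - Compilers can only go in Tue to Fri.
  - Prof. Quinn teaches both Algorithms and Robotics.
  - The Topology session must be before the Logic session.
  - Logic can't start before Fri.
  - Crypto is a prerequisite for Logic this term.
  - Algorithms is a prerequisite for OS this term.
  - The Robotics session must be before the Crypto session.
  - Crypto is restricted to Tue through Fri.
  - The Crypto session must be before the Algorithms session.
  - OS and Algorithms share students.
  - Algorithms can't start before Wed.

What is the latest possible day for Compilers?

Fri

Compilers is available from Tue; Compilers's own window allows nothing later than Fri.
Compilers at Fri is achievable: Compilers in Fri, Robotics in Mon, Crypto in Tue, Logic in Fri, Algorithms in Wed, OS in Thu, Topology in Mon.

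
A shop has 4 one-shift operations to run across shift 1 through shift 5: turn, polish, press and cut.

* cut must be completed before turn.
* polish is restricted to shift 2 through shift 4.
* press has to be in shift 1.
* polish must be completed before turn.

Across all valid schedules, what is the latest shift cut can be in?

Downstream work caps cut at shift 4.
cut at shift 4 is achievable: turn -> shift 5, press -> shift 1, cut -> shift 4, polish -> shift 2.

shift 4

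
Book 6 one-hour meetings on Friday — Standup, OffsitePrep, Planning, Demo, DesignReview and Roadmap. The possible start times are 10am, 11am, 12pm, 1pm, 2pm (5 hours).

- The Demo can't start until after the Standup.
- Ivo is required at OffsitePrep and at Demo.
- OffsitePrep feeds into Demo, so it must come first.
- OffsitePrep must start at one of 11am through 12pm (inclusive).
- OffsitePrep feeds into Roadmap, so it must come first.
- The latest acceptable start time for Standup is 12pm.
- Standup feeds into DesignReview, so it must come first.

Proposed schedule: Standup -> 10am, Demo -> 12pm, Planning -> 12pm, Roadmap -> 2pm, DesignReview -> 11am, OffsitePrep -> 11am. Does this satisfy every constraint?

Valid

The Demo can't start until after the Standup — holds.
Ivo is required at OffsitePrep and at Demo — holds.
OffsitePrep feeds into Demo, so it must come first — holds.
OffsitePrep feeds into Roadmap, so it must come first — holds.
Standup feeds into DesignReview, so it must come first — holds.
The latest acceptable start time for Standup is 12pm — holds.
OffsitePrep must start at one of 11am through 12pm (inclusive) — holds.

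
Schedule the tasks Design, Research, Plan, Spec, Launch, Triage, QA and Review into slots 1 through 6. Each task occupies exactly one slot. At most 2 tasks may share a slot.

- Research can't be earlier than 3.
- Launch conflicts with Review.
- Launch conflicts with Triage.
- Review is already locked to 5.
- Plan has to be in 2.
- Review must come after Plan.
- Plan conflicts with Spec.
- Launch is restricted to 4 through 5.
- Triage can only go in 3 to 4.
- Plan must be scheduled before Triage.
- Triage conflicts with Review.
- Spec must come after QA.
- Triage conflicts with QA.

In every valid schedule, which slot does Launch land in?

Launch's window is 4–5.
Review is fixed at 5, and Launch can't share a slot with Review.
So Launch must be 4.

4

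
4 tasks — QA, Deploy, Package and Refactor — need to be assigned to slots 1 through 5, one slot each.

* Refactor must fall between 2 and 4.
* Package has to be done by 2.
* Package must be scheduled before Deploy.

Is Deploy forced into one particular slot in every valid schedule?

No

Deploy can be 2 (e.g. QA in 1, Refactor in 2, Package in 1, Deploy in 2) or 3 (e.g. QA -> 1; Refactor -> 2; Package -> 1; Deploy -> 3).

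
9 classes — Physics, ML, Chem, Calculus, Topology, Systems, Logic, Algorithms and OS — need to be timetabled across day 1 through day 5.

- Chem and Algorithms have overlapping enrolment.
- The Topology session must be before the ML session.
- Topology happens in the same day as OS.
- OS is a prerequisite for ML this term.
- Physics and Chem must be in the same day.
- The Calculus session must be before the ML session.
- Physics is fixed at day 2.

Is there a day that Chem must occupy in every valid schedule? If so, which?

day 2

Chem must be in the same day as Physics, which can't be before day 2, so Chem is at least day 2; Chem must be in the same day as Physics, which can't be after day 2, so Chem is at most day 2.
So Chem is pinned to day 2.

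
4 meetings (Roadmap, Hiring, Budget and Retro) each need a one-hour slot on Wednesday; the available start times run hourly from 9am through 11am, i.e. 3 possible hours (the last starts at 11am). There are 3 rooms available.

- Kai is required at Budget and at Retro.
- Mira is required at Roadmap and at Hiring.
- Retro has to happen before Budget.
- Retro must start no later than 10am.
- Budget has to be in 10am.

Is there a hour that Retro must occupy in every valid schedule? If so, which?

Retro's window is 9am–10am.
Budget is fixed at 10am, and Retro can't share a hour with Budget.
So Retro must be 9am.

9am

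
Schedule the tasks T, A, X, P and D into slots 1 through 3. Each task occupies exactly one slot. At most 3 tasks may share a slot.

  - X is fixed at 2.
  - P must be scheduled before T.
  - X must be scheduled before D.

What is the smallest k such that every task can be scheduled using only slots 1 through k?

The precedence chain requires at least 2 distinct slots.
With at most 3 per slot and 5 tasks, at least 2 slots are needed.
Propagating the time windows through the other constraints, D can't land before 3, so the schedule must run through at least slot 3.
3 works (last occupied slot: 3): for example P in 1; A in 1; X in 2; D in 3; T in 2.

3 slots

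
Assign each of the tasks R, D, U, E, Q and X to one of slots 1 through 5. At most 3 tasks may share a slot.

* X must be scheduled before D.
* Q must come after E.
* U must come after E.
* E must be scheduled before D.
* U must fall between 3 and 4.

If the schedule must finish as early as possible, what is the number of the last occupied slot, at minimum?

The precedence chain requires at least 2 distinct slots.
With at most 3 per slot and 6 tasks, at least 2 slots are needed.
U can't be placed before 3, so the schedule must run through at least slot 3.
3 works (last occupied slot: 3): for example D=2, Q=2, X=1, R=1, U=3, E=1.

slot 3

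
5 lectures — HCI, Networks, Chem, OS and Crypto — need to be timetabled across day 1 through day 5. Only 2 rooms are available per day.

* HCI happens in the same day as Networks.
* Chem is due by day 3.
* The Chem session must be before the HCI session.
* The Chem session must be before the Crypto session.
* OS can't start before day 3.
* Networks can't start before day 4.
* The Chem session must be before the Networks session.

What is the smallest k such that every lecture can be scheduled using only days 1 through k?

The precedence chain requires at least 2 distinct days.
With at most 2 per day and 5 lectures, at least 3 days are needed.
Networks can't be placed before day 4, so the schedule must run through at least day 4.
4 works (last occupied day: day 4): for example Networks=day 4; HCI=day 4; Chem=day 1; OS=day 3; Crypto=day 2.

4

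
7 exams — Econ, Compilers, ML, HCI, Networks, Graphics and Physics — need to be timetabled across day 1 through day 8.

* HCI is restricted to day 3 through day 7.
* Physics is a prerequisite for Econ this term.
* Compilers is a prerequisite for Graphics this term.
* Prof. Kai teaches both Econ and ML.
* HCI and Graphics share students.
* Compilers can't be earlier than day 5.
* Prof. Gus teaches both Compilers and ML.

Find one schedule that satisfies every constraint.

Econ=day 2; Compilers=day 5; Graphics=day 6; HCI=day 3; Networks=day 1; Physics=day 1; ML=day 1

Checking: Physics(day 1) before Econ(day 2); Compilers(day 5) before Graphics(day 6); Compilers(day 5) != ML(day 1); HCI(day 3) != Graphics(day 6); Econ(day 2) != ML(day 1); Compilers=day 5 in [day 5,day 8]; HCI=day 3 in [day 3,day 7].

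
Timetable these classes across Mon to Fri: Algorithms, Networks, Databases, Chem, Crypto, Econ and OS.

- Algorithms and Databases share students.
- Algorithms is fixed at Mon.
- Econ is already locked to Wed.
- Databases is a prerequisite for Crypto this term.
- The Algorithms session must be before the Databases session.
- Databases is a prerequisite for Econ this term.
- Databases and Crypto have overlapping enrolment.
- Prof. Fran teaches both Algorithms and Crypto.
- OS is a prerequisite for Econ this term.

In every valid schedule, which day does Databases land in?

Tue

Algorithms is fixed at Mon and must come before Databases, so Databases is at least Tue.
Econ is fixed at Wed and must come after Databases, so Databases is at most Tue.
So Databases must be Tue.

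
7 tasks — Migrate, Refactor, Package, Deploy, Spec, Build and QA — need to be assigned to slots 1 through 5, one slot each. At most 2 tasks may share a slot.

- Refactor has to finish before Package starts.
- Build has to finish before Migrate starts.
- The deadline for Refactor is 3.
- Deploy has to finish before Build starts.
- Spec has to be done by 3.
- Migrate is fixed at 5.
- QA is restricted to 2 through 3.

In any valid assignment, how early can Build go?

Precedence pushes Build to at least 2; downstream work caps Build at 4.
Build at 2 is achievable: Refactor=1; Spec=3; QA=2; Migrate=5; Package=3; Build=2; Deploy=1.

2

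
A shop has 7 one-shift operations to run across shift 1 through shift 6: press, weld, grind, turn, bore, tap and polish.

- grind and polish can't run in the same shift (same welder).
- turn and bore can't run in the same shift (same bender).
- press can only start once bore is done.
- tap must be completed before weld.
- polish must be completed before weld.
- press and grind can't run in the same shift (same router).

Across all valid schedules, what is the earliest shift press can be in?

shift 2

Precedence pushes press to at least shift 2.
press at shift 2 is achievable: turn -> shift 2; polish -> shift 1; weld -> shift 2; press -> shift 2; grind -> shift 3; tap -> shift 1; bore -> shift 1.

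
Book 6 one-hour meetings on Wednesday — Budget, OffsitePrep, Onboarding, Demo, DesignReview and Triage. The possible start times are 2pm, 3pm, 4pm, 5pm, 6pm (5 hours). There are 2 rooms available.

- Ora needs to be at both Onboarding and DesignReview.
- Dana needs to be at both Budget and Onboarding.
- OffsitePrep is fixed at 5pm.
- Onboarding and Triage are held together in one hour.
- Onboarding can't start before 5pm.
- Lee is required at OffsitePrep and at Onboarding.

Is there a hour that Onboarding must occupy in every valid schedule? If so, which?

Onboarding's window is 5pm–6pm.
OffsitePrep is fixed at 5pm, and Onboarding can't share a hour with OffsitePrep.
So Onboarding must be 6pm.

6pm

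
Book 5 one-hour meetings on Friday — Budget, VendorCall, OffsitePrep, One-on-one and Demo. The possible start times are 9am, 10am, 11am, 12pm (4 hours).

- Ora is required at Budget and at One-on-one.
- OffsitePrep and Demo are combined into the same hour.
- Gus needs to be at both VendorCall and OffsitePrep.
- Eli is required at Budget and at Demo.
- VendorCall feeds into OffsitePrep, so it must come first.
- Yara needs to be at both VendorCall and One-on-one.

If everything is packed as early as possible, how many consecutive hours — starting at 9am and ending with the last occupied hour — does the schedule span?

The precedence chain requires at least 2 distinct hours.
2 works (last occupied hour: 10am): for example OffsitePrep in 10am; One-on-one in 10am; Demo in 10am; Budget in 9am; VendorCall in 9am.

2 hours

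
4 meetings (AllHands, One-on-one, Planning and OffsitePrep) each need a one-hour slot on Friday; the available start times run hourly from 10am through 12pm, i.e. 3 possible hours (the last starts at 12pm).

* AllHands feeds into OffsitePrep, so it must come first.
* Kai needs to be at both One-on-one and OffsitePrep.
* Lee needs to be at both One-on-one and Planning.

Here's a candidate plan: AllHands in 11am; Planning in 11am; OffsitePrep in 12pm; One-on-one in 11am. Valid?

AllHands feeds into OffsitePrep, so it must come first — holds.
Kai needs to be at both One-on-one and OffsitePrep — holds.
Lee needs to be at both One-on-one and Planning — violated.

Invalid. Lee needs to be at both One-on-one and Planning.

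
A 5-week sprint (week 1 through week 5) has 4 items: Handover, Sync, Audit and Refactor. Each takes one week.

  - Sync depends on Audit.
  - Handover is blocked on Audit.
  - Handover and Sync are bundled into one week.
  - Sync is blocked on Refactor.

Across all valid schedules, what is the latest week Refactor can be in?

Downstream work caps Refactor at week 4.
Refactor at week 4 is achievable: Sync in week 5, Audit in week 1, Refactor in week 4, Handover in week 5.

week 4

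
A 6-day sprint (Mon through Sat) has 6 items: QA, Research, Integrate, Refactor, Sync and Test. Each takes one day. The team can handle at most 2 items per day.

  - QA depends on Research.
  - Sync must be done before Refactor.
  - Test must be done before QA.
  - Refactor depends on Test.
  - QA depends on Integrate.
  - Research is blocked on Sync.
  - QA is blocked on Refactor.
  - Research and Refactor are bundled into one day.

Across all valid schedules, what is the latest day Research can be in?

Fri

Precedence pushes Research to at least Tue; downstream work caps Research at Fri.
Research at Fri is achievable: QA in Sat; Test in Mon; Integrate in Tue; Refactor in Fri; Research in Fri; Sync in Mon.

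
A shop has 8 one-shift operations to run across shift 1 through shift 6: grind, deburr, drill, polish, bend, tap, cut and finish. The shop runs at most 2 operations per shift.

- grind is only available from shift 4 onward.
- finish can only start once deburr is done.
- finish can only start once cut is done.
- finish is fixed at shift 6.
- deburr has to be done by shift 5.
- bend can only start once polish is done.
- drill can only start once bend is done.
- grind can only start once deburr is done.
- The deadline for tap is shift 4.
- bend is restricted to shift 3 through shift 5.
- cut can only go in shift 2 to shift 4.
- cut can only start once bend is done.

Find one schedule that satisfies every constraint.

finish -> shift 6, deburr -> shift 1, drill -> shift 5, grind -> shift 4, bend -> shift 3, tap -> shift 1, cut -> shift 4, polish -> shift 2

Checking: deburr(shift 1) before finish(shift 6); cut(shift 4) before finish(shift 6); polish(shift 2) before bend(shift 3); deburr(shift 1) before grind(shift 4); bend(shift 3) before cut(shift 4); bend(shift 3) before drill(shift 5); grind=shift 4 in [shift 4,shift 6]; finish=shift 6 in [shift 6,shift 6]; bend=shift 3 in [shift 3,shift 5]; cut=shift 4 in [shift 2,shift 4]; tap=shift 1 in [shift 1,shift 4]; deburr=shift 1 in [shift 1,shift 5]; max 2 per shift (cap 2).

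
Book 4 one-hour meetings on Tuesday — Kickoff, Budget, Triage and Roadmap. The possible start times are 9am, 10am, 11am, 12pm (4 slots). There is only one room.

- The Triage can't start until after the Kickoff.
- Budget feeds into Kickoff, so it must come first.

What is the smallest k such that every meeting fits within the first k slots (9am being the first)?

The precedence chain requires at least 3 distinct slots.
With at most 1 per slot and 4 meetings, at least 4 slots are needed.
4 works (last occupied slot: 12pm): for example Kickoff -> 10am; Roadmap -> 12pm; Budget -> 9am; Triage -> 11am.

4 slots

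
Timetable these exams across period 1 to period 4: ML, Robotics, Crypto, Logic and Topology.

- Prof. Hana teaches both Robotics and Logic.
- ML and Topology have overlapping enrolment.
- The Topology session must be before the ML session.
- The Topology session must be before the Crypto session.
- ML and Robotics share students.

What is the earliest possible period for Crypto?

period 2

Precedence pushes Crypto to at least period 2.
Crypto at period 2 is achievable: Crypto in period 2, ML in period 2, Topology in period 1, Robotics in period 1, Logic in period 2.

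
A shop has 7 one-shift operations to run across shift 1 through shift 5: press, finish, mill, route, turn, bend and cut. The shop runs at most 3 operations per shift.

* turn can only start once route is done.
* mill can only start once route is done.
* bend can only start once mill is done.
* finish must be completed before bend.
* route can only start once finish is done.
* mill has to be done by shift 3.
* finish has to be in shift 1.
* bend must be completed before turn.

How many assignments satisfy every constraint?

Splitting on press: it can be shift 1 (5), shift 2 (5), shift 3 (5), shift 4 (5), shift 5 (5). Listing each branch's schedules as (finish, mill, route, turn, bend, cut) by shift number:
press=shift 1: (1,3,2,5,4,1) (1,3,2,5,4,2) (1,3,2,5,4,3) (1,3,2,5,4,4) (1,3,2,5,4,5) — 5.
press=shift 2: (1,3,2,5,4,1) (1,3,2,5,4,2) (1,3,2,5,4,3) (1,3,2,5,4,4) (1,3,2,5,4,5) — 5.
press=shift 3: (1,3,2,5,4,1) (1,3,2,5,4,2) (1,3,2,5,4,3) (1,3,2,5,4,4) (1,3,2,5,4,5) — 5.
press=shift 4: (1,3,2,5,4,1) (1,3,2,5,4,2) (1,3,2,5,4,3) (1,3,2,5,4,4) (1,3,2,5,4,5) — 5.
press=shift 5: (1,3,2,5,4,1) (1,3,2,5,4,2) (1,3,2,5,4,3) (1,3,2,5,4,4) (1,3,2,5,4,5) — 5.
Summing: 5 + 5 + 5 + 5 + 5 = 25.

25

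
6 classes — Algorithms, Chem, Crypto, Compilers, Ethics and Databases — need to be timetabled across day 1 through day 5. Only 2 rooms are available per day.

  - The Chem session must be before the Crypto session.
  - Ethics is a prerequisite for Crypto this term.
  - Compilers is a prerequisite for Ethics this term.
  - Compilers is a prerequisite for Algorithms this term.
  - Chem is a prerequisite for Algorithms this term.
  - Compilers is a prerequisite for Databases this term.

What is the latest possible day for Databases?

Precedence pushes Databases to at least day 2.
Databases at day 5 is achievable: Databases in day 5, Ethics in day 2, Crypto in day 3, Compilers in day 1, Chem in day 1, Algorithms in day 2.

day 5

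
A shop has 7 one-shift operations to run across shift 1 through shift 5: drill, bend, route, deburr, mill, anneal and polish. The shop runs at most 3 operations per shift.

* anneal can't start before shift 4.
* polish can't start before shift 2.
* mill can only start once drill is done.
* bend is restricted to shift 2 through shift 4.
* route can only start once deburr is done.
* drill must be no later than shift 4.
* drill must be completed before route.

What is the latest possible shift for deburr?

shift 4

Downstream work caps deburr at shift 4.
deburr at shift 4 is achievable: bend=shift 2; polish=shift 2; deburr=shift 4; route=shift 5; anneal=shift 4; mill=shift 2; drill=shift 1.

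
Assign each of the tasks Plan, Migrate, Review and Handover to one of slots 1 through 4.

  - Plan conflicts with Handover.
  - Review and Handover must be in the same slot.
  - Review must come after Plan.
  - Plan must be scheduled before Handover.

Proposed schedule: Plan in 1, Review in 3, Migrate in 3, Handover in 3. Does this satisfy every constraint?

Yes

Plan conflicts with Handover — holds.
Review must come after Plan — holds.
Review and Handover must be in the same slot — holds.
Plan must be scheduled before Handover — holds.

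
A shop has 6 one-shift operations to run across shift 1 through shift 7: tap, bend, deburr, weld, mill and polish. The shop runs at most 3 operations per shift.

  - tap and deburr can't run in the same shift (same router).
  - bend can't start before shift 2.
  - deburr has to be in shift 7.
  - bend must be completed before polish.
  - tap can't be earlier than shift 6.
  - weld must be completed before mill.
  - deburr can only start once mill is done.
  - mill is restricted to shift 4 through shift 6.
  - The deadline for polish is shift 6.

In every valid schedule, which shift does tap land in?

tap's window is shift 6–shift 7.
deburr is fixed at shift 7, and tap can't share a shift with deburr.
So tap must be shift 6.

shift 6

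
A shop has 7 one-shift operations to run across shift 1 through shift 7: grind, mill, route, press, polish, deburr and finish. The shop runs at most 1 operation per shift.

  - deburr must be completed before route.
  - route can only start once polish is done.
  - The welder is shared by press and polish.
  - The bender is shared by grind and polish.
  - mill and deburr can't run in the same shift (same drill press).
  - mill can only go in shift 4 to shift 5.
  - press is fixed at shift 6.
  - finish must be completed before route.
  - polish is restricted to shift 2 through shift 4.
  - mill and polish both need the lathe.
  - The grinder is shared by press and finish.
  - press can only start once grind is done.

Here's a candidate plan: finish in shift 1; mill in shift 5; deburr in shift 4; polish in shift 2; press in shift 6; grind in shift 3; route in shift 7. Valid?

press is fixed at shift 6 — holds.
mill and polish both need the lathe — holds.
polish is restricted to shift 2 through shift 4 — holds.
The shop runs at most 1 operation per shift — holds.
route can only start once polish is done — holds.
mill and deburr can't run in the same shift (same drill press) — holds.
mill can only go in shift 4 to shift 5 — holds.
The bender is shared by grind and polish — holds.
deburr must be completed before route — holds.
The grinder is shared by press and finish — holds.
The welder is shared by press and polish — holds.
finish must be completed before route — holds.
press can only start once grind is done — holds.

Yes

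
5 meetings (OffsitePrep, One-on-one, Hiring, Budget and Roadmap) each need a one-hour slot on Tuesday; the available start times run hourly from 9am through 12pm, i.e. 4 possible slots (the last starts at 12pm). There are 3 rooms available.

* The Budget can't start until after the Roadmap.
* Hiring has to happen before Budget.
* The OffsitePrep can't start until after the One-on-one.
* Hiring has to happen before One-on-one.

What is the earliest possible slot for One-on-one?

10am

Precedence pushes One-on-one to at least 10am; downstream work caps One-on-one at 11am.
One-on-one at 10am is achievable: Roadmap=9am; One-on-one=10am; Hiring=9am; Budget=10am; OffsitePrep=11am.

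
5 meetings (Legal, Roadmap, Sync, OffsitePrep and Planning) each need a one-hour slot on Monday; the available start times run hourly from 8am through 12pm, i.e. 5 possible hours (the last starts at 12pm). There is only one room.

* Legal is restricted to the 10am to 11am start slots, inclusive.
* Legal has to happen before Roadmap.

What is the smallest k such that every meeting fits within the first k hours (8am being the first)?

5 hours

The precedence chain requires at least 2 distinct hours.
With at most 1 per hour and 5 meetings, at least 5 hours are needed.
Propagating the time windows through the other constraints, Roadmap can't land before 11am — that is hour 4 counting from 8am — so the schedule must run through at least 4 hours.
5 works (last occupied hour: 12pm): for example Legal -> 10am, Sync -> 8am, OffsitePrep -> 9am, Planning -> 12pm, Roadmap -> 11am.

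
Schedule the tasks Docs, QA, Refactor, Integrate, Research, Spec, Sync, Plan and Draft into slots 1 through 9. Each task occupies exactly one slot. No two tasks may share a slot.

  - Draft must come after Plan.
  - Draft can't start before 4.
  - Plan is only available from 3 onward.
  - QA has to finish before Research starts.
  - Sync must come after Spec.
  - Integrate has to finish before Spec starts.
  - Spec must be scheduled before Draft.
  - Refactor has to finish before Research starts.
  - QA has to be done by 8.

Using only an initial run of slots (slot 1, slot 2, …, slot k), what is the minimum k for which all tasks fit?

9

The precedence chain requires at least 3 distinct slots.
With at most 1 per slot and 9 tasks, at least 9 slots are needed.
Draft can't be placed before 4, so the schedule must run through at least slot 4.
9 works (last occupied slot: 9): for example Draft=4, Integrate=1, Plan=3, Spec=2, Sync=8, Refactor=6, Docs=9, QA=5, Research=7.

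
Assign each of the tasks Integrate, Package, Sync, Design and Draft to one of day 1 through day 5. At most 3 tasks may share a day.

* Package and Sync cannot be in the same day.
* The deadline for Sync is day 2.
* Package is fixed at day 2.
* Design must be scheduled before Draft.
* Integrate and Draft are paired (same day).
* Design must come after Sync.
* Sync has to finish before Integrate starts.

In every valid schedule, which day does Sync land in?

day 1

Sync's window is day 1–day 2.
Package is fixed at day 2, and Sync can't share a day with Package.
So Sync must be day 1.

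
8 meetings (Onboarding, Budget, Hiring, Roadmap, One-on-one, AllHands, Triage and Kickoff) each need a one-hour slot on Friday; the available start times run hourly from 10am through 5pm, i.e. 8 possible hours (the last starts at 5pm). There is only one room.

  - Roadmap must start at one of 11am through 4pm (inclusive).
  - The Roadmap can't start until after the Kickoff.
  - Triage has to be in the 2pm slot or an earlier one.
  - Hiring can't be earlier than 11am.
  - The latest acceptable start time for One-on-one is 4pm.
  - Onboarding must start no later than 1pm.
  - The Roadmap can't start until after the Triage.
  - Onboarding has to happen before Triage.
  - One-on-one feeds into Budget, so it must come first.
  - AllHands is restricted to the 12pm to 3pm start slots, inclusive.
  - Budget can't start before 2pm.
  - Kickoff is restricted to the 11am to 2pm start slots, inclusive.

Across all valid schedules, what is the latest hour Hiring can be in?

5pm

Hiring is available from 11am.
Hiring at 5pm is achievable: Onboarding in 10am; Kickoff in 11am; One-on-one in 1pm; AllHands in 3pm; Roadmap in 4pm; Hiring in 5pm; Budget in 2pm; Triage in 12pm.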